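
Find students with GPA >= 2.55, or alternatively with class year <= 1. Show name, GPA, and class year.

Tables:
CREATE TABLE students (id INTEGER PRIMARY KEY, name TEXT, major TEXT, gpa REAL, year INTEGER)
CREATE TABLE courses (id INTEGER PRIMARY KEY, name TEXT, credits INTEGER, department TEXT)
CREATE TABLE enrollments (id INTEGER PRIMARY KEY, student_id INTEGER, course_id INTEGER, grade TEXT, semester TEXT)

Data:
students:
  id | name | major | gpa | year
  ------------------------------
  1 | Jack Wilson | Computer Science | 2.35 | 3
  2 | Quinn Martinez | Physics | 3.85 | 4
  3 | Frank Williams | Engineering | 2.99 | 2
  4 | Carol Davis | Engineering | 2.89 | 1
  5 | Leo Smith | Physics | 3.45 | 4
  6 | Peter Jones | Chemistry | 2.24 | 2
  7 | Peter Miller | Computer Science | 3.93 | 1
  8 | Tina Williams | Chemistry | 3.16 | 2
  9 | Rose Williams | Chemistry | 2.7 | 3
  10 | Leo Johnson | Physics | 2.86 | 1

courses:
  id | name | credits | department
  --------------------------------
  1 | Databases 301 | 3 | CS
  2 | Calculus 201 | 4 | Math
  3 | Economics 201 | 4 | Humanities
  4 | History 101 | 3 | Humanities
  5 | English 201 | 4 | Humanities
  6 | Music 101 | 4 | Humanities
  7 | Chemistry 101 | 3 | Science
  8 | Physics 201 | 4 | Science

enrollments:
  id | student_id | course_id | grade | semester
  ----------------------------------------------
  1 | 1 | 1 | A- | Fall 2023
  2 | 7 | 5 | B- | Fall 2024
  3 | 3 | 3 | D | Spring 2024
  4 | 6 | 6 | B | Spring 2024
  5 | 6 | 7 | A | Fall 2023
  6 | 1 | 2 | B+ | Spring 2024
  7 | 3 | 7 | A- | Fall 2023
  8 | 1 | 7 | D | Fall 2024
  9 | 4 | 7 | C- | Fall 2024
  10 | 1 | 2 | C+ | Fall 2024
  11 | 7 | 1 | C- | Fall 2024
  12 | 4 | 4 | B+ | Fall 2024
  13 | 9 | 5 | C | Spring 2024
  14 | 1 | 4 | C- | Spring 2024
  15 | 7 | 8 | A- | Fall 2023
SELECT name, gpa, year FROM students WHERE gpa >= 2.55 OR year <= 1

Execution result:
name | gpa | year
Quinn Martinez | 3.85 | 4
Frank Williams | 2.99 | 2
Carol Davis | 2.89 | 1
Leo Smith | 3.45 | 4
Peter Miller | 3.93 | 1
Tina Williams | 3.16 | 2
Rose Williams | 2.70 | 3
Leo Johnson | 2.86 | 1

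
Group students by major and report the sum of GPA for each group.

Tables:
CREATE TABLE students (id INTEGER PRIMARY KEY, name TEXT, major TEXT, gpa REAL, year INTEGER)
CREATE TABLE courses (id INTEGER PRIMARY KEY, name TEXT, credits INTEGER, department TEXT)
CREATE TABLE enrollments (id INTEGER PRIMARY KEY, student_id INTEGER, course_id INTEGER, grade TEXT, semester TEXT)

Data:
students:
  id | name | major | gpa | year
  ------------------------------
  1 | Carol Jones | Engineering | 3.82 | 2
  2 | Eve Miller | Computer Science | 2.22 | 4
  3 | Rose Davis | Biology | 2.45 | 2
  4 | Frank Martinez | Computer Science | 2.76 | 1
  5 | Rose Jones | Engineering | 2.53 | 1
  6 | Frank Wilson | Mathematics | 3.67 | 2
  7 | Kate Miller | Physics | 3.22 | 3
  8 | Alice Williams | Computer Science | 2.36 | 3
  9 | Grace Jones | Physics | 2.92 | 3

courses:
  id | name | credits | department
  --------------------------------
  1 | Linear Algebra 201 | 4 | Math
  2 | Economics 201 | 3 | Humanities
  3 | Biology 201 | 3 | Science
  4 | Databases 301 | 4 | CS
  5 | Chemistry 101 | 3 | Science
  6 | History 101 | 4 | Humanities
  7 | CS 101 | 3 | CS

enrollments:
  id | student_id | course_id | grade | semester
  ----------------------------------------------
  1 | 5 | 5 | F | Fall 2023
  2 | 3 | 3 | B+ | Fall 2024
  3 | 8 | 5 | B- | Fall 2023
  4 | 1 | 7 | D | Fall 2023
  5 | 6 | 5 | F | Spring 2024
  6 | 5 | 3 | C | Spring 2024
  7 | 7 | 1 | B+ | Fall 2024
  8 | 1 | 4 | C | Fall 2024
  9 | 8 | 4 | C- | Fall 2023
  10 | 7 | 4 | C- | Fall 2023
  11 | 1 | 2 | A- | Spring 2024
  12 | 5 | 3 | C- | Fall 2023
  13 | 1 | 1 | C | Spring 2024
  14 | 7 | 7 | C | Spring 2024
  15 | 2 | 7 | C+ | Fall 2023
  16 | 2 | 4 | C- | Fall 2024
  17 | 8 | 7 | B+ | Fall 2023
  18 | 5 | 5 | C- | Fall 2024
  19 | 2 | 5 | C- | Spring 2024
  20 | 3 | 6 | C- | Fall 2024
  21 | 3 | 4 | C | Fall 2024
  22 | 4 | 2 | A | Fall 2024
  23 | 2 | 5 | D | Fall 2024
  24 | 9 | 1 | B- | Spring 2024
SELECT major, SUM(gpa) AS sum_gpa FROM students GROUP BY major

Execution result:
major | sum_gpa
Biology | 2.45
Computer Science | 7.34
Engineering | 6.35
Mathematics | 3.67
Physics | 6.14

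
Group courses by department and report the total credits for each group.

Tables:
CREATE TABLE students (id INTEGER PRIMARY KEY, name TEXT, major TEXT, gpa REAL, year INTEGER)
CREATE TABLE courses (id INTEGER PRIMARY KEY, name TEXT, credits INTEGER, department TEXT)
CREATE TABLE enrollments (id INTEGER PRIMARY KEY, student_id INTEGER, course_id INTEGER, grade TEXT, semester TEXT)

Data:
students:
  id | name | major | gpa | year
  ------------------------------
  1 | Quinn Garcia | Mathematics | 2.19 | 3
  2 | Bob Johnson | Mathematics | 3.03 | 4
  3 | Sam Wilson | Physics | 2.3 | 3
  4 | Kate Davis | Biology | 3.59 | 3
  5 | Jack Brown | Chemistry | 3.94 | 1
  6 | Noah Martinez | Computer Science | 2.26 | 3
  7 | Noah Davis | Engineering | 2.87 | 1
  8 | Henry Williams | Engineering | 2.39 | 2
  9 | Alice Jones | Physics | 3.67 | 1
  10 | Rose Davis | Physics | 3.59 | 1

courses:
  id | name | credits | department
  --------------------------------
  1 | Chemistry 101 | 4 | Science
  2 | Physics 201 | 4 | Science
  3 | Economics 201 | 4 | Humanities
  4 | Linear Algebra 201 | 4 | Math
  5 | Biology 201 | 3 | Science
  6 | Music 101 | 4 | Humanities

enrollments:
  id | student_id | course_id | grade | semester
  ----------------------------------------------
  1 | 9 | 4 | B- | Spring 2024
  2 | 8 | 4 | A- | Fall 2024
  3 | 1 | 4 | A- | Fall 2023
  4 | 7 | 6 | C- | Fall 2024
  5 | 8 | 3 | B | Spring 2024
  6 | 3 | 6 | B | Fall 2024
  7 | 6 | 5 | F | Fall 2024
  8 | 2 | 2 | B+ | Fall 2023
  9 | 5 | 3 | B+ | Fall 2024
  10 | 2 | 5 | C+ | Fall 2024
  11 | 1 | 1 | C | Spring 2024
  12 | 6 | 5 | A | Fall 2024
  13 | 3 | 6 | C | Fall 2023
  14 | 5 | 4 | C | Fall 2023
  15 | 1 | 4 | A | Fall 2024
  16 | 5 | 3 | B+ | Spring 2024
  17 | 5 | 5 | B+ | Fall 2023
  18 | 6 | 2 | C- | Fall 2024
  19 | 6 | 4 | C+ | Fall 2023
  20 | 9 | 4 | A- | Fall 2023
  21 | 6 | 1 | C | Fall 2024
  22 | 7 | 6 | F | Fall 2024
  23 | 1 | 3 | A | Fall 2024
SELECT department, SUM(credits) AS sum_credits FROM courses GROUP BY department

Execution result:
department | sum_credits
Humanities | 8
Math | 4
Science | 11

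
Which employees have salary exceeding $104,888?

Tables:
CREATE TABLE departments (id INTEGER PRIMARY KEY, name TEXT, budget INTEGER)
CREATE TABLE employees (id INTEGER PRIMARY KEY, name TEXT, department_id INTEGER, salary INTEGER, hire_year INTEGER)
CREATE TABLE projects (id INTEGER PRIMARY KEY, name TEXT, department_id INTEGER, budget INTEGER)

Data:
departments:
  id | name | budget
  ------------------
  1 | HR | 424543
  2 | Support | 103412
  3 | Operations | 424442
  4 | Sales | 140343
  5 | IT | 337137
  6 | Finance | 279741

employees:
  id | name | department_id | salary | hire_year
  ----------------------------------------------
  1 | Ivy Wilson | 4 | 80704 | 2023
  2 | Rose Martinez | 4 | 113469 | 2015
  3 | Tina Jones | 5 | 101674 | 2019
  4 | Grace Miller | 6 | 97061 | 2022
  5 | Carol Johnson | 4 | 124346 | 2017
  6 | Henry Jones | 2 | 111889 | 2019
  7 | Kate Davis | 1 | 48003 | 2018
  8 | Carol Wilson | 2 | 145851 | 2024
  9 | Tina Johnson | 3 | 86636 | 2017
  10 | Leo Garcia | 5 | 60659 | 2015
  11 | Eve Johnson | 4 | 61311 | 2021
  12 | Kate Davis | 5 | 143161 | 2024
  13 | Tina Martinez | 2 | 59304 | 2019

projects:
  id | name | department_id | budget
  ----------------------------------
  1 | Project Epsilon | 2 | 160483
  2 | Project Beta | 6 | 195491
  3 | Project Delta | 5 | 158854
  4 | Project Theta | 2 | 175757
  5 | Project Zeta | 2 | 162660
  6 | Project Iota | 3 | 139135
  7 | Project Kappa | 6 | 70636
SELECT name, salary FROM employees WHERE salary > 104888

Execution result:
name | salary
Rose Martinez | 113469
Carol Johnson | 124346
Henry Jones | 111889
Carol Wilson | 145851
Kate Davis | 143161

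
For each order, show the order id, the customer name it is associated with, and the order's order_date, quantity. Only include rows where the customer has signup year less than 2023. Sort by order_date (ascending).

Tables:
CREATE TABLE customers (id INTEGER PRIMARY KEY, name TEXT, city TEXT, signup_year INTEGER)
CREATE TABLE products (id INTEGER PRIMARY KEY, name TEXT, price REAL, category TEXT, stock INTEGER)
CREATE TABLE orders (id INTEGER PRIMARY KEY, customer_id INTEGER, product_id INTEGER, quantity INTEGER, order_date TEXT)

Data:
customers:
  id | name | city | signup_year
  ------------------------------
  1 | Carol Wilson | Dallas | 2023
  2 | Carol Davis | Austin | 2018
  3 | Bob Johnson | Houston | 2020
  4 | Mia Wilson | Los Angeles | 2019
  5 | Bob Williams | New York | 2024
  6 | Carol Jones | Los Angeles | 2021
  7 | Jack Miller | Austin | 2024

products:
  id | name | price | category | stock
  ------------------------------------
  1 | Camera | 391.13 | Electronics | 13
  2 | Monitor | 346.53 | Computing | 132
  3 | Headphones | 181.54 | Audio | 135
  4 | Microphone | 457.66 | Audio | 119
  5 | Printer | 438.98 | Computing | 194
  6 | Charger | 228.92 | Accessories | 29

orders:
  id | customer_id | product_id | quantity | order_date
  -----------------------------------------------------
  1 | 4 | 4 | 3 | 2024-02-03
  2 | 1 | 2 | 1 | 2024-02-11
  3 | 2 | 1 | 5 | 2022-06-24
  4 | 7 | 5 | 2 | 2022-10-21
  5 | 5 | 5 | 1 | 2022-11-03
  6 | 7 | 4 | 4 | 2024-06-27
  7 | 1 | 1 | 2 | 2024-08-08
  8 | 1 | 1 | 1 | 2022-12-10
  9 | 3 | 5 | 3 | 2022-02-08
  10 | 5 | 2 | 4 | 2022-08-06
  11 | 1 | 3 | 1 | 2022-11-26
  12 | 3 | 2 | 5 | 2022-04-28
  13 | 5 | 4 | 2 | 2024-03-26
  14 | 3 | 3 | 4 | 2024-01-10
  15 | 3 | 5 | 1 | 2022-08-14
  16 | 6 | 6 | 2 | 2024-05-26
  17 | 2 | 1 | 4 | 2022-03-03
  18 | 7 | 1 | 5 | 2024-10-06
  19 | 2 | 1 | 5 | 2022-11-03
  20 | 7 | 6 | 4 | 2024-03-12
SELECT c.id, p.name AS customer, c.order_date, c.quantity FROM orders c JOIN customers p ON c.customer_id = p.id WHERE p.signup_year < 2023 ORDER BY c.order_date ASC

Execution result:
id | customer | order_date | quantity
9 | Bob Johnson | 2022-02-08 | 3
17 | Carol Davis | 2022-03-03 | 4
12 | Bob Johnson | 2022-04-28 | 5
3 | Carol Davis | 2022-06-24 | 5
15 | Bob Johnson | 2022-08-14 | 1
19 | Carol Davis | 2022-11-03 | 5
14 | Bob Johnson | 2024-01-10 | 4
1 | Mia Wilson | 2024-02-03 | 3
16 | Carol Jones | 2024-05-26 | 2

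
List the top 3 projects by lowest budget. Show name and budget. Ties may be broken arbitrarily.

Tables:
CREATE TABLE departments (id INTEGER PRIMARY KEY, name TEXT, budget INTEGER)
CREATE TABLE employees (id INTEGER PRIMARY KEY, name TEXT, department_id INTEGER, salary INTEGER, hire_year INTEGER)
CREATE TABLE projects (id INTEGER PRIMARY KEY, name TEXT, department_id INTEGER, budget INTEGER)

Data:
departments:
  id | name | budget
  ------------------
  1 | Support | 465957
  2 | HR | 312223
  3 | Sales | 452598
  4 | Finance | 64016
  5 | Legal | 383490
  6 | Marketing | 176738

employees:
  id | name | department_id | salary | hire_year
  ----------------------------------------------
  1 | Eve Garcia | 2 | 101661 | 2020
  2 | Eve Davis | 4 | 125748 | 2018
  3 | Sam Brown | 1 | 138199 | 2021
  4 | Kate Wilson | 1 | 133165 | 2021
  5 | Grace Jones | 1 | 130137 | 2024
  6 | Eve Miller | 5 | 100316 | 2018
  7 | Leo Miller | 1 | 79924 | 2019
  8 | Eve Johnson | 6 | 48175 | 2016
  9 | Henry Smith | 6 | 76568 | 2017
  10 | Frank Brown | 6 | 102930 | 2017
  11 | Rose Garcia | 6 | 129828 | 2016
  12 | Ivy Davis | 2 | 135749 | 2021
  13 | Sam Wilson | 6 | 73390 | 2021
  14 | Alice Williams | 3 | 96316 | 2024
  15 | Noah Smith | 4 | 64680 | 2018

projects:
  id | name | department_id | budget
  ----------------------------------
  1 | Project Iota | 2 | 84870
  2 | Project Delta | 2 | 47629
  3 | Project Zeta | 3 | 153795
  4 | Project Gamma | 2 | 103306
SELECT name, budget FROM projects ORDER BY budget ASC LIMIT 3

Execution result:
name | budget
Project Delta | 47629
Project Iota | 84870
Project Gamma | 103306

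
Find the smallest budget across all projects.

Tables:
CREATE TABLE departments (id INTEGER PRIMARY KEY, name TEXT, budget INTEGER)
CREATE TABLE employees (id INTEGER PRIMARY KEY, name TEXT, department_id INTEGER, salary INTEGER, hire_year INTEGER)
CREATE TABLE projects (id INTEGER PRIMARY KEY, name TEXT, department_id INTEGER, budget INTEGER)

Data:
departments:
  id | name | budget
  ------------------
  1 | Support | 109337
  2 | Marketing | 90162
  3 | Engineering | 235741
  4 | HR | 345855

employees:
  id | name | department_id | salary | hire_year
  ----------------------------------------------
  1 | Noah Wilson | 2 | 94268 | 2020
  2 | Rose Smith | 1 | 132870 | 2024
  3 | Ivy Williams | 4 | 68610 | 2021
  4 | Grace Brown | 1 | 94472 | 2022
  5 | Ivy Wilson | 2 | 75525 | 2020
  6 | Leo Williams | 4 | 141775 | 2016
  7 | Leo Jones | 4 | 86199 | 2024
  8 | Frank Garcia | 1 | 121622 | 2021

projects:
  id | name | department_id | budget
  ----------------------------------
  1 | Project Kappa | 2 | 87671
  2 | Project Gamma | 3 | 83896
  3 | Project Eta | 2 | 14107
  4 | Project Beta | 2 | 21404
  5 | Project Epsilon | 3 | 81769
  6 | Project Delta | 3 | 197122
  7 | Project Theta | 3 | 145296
SELECT MIN(budget) FROM projects

Execution result:
14107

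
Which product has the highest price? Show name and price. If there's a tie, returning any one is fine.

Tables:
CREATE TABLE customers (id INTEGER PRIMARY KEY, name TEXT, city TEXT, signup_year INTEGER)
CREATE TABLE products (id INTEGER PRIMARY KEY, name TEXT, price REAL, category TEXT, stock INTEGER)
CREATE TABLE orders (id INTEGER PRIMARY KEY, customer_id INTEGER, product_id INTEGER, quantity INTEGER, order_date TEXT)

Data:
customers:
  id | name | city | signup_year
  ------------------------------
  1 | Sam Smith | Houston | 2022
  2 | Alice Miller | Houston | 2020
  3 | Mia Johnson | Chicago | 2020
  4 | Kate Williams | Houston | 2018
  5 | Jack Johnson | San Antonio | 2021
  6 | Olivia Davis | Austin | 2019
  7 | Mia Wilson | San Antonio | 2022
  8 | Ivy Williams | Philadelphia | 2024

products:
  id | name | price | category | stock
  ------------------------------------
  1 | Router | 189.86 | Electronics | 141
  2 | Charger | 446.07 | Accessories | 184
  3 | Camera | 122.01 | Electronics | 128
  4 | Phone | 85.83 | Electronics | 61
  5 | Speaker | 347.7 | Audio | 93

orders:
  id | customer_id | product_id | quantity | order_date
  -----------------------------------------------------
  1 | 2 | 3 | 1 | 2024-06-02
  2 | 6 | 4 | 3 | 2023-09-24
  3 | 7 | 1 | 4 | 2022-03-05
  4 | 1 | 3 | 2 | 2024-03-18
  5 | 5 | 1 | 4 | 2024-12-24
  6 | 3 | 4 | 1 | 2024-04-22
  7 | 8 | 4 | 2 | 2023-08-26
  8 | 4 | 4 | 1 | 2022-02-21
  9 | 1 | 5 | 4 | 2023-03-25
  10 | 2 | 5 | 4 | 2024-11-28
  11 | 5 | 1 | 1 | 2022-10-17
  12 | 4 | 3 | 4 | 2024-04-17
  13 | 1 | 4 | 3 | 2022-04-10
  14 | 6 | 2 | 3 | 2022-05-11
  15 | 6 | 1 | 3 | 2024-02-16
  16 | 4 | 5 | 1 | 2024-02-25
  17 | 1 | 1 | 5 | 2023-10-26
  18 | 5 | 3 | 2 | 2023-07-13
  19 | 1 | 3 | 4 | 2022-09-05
SELECT name, price FROM products ORDER BY price DESC LIMIT 1

Execution result:
name | price
Charger | 446.07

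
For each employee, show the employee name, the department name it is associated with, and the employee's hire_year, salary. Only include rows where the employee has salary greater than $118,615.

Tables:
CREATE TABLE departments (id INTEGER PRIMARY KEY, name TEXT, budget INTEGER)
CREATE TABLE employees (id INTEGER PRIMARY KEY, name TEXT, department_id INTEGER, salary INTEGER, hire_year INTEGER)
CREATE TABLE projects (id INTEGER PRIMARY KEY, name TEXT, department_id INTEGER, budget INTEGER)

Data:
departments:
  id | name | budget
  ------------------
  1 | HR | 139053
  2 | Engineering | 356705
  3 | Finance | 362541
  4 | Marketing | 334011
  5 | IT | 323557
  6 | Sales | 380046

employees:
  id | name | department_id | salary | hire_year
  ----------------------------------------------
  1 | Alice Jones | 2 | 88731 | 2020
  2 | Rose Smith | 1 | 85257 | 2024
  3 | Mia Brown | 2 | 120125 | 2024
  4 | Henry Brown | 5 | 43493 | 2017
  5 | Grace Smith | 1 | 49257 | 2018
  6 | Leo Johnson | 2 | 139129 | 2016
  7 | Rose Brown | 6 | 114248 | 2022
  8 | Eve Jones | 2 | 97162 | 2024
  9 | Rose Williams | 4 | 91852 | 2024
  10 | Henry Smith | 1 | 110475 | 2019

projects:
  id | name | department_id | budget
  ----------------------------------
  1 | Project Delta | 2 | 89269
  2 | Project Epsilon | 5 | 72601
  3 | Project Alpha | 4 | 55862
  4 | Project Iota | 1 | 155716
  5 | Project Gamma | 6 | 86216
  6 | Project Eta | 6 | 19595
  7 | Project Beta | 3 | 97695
SELECT c.name, p.name AS department, c.hire_year, c.salary FROM employees c JOIN departments p ON c.department_id = p.id WHERE c.salary > 118615

Execution result:
name | department | hire_year | salary
Mia Brown | Engineering | 2024 | 120125
Leo Johnson | Engineering | 2016 | 139129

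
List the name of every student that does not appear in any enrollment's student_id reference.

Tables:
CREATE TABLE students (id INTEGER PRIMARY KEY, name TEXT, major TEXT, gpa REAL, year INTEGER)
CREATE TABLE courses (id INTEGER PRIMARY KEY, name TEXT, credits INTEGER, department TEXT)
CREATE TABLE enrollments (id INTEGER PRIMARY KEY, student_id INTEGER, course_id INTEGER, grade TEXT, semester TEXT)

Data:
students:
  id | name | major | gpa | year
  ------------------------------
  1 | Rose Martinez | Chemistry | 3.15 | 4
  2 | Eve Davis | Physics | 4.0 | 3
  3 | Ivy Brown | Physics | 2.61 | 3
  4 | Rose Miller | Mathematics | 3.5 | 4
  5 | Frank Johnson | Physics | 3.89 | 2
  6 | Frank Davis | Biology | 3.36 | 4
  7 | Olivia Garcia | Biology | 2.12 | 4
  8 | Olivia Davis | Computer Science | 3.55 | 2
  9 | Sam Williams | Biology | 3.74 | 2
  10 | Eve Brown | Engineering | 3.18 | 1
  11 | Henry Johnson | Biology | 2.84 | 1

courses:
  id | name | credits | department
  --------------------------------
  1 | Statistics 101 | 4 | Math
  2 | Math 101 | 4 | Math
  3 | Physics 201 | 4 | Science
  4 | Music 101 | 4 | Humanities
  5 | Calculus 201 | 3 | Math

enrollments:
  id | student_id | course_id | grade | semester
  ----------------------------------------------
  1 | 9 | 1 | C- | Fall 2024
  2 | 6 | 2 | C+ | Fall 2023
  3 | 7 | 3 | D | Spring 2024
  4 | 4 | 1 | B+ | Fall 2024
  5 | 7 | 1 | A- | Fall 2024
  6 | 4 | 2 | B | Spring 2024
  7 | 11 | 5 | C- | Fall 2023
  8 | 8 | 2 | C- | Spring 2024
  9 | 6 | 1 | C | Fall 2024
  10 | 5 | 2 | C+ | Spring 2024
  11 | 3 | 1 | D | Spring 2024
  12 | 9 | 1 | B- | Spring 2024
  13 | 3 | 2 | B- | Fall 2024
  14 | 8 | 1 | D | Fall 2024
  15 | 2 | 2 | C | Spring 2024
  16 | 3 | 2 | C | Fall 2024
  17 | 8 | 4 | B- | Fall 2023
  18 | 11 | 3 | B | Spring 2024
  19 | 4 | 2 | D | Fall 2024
SELECT p.name FROM students p LEFT JOIN enrollments c ON c.student_id = p.id WHERE c.id IS NULL

Execution result:
name
Rose Martinez
Eve Brown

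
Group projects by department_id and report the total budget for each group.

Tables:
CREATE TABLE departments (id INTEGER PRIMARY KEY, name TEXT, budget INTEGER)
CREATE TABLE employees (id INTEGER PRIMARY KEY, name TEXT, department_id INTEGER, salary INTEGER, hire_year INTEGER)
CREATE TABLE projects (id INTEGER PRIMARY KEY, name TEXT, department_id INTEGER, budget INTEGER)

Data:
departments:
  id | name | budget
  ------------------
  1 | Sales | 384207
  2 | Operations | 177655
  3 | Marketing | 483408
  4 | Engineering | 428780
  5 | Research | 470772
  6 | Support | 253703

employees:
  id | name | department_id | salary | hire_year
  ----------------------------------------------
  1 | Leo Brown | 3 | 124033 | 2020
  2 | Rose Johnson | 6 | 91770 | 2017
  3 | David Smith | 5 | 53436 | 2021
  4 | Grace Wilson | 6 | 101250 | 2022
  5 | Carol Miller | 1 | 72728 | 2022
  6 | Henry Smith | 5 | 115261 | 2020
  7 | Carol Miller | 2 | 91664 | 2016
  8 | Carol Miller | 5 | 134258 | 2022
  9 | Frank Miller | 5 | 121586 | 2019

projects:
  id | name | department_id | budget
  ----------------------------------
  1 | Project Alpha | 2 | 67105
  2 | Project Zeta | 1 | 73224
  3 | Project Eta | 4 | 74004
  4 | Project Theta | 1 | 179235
SELECT department_id, SUM(budget) AS sum_budget FROM projects GROUP BY department_id

Execution result:
department_id | sum_budget
1 | 252459
2 | 67105
4 | 74004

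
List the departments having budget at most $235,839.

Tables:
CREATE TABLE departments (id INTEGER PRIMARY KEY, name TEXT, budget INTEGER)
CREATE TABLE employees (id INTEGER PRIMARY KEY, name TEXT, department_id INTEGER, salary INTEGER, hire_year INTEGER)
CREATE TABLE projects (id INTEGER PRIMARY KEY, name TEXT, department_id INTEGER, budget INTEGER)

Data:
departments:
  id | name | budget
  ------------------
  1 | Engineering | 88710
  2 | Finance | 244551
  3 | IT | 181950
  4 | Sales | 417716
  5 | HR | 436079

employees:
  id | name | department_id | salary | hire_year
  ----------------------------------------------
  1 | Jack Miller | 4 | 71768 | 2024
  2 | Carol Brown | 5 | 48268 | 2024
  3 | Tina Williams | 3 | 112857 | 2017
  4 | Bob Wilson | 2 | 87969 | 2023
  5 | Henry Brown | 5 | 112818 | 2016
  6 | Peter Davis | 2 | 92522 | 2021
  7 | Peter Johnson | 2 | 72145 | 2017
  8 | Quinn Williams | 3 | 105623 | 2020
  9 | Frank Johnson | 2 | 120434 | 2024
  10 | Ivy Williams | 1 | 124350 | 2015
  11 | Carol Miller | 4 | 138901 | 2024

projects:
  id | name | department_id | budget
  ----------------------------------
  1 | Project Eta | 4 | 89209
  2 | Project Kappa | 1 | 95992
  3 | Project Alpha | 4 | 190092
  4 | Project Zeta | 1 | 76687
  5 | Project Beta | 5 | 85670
SELECT name, budget FROM departments WHERE budget <= 235839

Execution result:
name | budget
Engineering | 88710
IT | 181950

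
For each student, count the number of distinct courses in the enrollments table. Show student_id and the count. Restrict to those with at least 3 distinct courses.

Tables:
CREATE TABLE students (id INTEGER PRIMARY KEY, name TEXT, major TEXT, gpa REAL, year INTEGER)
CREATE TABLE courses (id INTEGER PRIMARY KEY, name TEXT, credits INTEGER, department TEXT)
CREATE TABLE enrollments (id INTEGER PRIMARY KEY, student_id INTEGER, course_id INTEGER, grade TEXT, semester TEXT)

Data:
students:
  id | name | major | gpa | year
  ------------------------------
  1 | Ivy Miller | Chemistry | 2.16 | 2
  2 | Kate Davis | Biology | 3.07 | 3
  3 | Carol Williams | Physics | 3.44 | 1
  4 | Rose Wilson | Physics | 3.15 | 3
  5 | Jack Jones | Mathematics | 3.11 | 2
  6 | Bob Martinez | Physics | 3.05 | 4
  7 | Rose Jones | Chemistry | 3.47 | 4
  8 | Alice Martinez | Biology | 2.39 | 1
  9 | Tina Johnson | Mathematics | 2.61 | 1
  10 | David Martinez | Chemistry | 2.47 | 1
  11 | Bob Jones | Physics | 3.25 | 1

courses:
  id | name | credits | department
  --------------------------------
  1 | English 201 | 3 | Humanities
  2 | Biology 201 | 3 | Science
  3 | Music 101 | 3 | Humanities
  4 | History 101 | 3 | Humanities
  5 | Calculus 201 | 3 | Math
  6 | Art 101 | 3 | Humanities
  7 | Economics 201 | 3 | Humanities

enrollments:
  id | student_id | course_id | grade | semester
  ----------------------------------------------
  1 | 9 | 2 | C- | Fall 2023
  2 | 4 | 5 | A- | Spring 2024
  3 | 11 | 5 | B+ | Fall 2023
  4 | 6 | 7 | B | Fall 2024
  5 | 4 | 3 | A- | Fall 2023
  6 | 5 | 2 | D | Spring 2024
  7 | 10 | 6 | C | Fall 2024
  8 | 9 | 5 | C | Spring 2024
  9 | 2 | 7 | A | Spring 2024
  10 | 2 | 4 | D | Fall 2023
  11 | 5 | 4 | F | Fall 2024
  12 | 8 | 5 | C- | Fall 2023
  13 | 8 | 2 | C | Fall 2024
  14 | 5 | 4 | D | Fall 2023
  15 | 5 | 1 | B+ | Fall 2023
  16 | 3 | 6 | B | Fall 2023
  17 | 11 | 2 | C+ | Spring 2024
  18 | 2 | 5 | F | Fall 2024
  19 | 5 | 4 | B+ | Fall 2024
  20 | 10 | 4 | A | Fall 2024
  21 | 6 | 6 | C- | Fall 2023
SELECT student_id, COUNT(DISTINCT course_id) AS distinct_course_count FROM enrollments GROUP BY student_id HAVING COUNT(DISTINCT course_id) >= 3

Execution result:
student_id | distinct_course_count
2 | 3
5 | 3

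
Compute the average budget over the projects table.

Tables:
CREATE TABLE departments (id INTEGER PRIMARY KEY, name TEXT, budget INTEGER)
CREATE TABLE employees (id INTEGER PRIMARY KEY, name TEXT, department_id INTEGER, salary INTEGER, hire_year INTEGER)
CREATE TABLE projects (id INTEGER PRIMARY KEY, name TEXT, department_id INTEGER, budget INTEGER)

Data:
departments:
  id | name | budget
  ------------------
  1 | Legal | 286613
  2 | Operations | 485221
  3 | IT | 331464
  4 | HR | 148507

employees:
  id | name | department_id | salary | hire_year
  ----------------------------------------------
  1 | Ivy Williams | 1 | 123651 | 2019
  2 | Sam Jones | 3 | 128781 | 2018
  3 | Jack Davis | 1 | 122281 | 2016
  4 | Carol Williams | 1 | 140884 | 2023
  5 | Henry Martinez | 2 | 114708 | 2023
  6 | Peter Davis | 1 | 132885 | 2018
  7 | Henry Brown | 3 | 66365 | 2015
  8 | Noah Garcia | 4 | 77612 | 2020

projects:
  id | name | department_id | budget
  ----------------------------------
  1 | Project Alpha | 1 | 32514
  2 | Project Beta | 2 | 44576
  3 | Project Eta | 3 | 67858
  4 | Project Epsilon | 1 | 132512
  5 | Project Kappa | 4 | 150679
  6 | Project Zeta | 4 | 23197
SELECT AVG(budget) FROM projects

Execution result:
75222.67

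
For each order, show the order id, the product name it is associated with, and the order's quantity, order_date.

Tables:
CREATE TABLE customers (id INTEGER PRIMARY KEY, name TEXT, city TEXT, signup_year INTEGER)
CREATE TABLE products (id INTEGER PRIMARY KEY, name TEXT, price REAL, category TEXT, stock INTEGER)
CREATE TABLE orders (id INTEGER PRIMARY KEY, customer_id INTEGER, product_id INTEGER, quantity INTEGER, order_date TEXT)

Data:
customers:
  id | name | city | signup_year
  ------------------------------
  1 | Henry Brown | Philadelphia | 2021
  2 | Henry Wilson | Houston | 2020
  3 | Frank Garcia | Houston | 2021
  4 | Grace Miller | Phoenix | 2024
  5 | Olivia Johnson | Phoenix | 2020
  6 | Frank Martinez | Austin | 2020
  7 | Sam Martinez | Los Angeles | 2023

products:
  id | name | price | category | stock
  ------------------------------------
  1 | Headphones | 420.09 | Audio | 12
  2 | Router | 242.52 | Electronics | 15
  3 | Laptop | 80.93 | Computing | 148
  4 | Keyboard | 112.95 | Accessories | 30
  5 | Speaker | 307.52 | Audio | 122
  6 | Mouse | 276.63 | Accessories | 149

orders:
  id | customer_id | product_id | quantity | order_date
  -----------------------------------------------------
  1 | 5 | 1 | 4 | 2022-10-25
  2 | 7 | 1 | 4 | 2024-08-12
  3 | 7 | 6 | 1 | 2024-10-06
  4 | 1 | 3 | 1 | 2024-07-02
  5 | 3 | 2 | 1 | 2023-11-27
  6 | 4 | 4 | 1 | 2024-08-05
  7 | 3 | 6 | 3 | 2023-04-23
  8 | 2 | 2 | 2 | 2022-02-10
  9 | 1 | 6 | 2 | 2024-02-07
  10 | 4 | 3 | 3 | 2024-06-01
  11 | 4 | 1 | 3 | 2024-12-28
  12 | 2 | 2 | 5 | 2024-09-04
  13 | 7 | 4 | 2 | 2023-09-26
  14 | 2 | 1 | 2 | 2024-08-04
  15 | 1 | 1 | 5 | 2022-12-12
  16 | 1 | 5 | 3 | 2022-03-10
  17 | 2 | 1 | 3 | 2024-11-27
SELECT c.id, p.name AS product, c.quantity, c.order_date FROM orders c JOIN products p ON c.product_id = p.id

Execution result:
id | product | quantity | order_date
1 | Headphones | 4 | 2022-10-25
2 | Headphones | 4 | 2024-08-12
3 | Mouse | 1 | 2024-10-06
4 | Laptop | 1 | 2024-07-02
5 | Router | 1 | 2023-11-27
6 | Keyboard | 1 | 2024-08-05
7 | Mouse | 3 | 2023-04-23
8 | Router | 2 | 2022-02-10
9 | Mouse | 2 | 2024-02-07
10 | Laptop | 3 | 2024-06-01
11 | Headphones | 3 | 2024-12-28
12 | Router | 5 | 2024-09-04
13 | Keyboard | 2 | 2023-09-26
14 | Headphones | 2 | 2024-08-04
15 | Headphones | 5 | 2022-12-12
16 | Speaker | 3 | 2022-03-10
17 | Headphones | 3 | 2024-11-27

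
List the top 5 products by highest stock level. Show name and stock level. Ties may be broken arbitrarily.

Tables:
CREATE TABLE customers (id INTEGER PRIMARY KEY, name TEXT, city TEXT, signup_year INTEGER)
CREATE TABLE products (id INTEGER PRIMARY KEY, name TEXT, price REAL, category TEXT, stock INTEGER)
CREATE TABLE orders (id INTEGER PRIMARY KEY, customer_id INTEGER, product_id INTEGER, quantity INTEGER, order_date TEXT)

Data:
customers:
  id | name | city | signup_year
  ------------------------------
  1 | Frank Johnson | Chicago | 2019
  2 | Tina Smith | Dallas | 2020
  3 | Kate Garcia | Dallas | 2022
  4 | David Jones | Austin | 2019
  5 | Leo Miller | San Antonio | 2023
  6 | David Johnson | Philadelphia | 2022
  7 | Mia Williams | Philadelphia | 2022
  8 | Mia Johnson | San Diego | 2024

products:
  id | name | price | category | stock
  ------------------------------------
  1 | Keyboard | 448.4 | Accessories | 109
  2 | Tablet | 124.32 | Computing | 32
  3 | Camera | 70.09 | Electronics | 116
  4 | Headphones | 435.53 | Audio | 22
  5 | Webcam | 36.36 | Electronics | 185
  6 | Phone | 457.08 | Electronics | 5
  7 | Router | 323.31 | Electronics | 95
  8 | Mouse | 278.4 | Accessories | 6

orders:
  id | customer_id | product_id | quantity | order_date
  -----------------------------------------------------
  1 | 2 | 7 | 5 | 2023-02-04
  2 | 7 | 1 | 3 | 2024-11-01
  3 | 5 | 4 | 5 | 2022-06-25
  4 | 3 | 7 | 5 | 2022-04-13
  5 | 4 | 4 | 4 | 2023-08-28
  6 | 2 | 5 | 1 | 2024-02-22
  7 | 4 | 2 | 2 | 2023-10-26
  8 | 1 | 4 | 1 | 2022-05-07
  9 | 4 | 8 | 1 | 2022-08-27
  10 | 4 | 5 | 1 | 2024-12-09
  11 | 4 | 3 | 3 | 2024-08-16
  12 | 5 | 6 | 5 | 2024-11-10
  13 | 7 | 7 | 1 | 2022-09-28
SELECT name, stock FROM products ORDER BY stock DESC LIMIT 5

Execution result:
name | stock
Webcam | 185
Camera | 116
Keyboard | 109
Router | 95
Tablet | 32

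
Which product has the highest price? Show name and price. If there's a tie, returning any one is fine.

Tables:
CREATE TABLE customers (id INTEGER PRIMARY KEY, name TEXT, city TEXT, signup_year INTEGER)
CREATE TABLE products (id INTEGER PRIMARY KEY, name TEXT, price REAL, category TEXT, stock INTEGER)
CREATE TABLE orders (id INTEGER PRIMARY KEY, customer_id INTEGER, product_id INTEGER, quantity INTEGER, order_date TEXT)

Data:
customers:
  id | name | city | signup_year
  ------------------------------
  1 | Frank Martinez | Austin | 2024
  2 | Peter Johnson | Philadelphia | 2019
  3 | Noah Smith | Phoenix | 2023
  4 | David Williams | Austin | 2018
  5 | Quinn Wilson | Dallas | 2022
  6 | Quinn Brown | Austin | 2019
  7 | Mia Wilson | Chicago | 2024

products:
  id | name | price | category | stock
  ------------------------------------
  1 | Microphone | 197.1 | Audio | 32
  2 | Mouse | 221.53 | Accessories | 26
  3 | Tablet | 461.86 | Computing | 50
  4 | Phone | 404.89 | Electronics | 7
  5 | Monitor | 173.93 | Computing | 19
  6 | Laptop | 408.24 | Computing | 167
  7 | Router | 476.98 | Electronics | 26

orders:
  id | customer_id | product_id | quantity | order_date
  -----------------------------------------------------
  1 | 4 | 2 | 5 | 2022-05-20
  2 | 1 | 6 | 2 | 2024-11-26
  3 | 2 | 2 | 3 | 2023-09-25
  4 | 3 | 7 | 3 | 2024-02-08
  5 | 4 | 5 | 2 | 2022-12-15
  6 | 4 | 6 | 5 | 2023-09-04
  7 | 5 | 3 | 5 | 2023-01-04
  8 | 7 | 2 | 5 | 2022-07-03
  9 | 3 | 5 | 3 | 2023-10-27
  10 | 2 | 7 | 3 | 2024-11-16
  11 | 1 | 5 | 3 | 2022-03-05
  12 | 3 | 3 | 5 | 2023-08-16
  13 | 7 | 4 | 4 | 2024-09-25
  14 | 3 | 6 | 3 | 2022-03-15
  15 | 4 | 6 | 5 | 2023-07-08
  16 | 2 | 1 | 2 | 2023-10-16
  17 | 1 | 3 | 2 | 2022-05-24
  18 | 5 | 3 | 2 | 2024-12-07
SELECT name, price FROM products ORDER BY price DESC LIMIT 1

Execution result:
name | price
Router | 476.98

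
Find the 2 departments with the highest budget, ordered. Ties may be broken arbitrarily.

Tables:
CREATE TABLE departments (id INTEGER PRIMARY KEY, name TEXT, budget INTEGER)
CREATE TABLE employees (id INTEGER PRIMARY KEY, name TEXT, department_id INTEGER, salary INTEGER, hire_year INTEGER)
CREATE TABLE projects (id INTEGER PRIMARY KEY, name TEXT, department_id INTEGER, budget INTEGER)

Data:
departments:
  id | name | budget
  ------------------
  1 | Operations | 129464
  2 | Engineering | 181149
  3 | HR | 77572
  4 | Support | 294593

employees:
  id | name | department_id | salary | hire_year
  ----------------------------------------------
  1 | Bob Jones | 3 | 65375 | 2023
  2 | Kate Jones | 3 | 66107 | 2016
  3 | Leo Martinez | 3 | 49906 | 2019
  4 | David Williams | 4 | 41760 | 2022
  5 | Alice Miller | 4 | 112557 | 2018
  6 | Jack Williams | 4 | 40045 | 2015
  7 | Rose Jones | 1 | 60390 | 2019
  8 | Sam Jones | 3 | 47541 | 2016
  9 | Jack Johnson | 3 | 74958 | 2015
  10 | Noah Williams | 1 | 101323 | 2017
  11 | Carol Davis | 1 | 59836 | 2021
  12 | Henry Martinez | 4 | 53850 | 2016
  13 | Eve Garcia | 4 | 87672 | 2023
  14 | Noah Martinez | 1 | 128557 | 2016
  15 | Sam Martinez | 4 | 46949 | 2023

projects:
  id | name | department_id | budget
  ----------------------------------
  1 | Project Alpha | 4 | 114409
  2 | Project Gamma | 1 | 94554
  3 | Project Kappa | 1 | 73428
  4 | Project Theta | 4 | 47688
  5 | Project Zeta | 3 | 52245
SELECT name, budget FROM departments ORDER BY budget DESC LIMIT 2

Execution result:
name | budget
Support | 294593
Engineering | 181149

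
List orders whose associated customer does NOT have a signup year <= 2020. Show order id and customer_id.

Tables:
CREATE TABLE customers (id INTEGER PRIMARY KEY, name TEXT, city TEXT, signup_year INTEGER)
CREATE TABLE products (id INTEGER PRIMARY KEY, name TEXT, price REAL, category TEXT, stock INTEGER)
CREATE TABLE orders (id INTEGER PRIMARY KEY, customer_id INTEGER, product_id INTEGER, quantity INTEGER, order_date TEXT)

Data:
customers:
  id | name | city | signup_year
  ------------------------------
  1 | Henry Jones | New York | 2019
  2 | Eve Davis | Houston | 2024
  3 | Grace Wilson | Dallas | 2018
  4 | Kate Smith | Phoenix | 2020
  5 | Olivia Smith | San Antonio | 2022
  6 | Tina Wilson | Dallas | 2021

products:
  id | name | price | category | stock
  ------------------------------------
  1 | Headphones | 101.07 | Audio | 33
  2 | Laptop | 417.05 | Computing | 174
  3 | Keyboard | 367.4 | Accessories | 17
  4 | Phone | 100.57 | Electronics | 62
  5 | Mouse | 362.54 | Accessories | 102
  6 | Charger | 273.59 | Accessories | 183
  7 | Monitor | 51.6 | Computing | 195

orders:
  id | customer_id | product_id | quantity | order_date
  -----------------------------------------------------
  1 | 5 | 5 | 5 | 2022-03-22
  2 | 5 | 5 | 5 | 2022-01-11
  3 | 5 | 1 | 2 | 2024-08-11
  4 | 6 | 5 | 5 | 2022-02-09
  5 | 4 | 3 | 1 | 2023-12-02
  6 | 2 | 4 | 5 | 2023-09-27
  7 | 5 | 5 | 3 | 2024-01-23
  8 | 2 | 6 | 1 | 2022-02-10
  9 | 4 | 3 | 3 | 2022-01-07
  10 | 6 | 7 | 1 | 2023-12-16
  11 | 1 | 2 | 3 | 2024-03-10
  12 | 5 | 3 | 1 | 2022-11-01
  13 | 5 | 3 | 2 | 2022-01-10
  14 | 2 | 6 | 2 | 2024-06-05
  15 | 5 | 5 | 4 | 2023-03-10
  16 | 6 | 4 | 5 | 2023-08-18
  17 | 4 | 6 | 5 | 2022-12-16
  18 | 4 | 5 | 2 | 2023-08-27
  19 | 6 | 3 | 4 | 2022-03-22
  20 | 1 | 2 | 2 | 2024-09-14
SELECT id, customer_id FROM orders WHERE customer_id NOT IN (SELECT id FROM customers WHERE signup_year <= 2020)

Execution result:
id | customer_id
1 | 5
2 | 5
3 | 5
4 | 6
6 | 2
7 | 5
8 | 2
10 | 6
12 | 5
13 | 5
14 | 2
15 | 5
16 | 6
19 | 6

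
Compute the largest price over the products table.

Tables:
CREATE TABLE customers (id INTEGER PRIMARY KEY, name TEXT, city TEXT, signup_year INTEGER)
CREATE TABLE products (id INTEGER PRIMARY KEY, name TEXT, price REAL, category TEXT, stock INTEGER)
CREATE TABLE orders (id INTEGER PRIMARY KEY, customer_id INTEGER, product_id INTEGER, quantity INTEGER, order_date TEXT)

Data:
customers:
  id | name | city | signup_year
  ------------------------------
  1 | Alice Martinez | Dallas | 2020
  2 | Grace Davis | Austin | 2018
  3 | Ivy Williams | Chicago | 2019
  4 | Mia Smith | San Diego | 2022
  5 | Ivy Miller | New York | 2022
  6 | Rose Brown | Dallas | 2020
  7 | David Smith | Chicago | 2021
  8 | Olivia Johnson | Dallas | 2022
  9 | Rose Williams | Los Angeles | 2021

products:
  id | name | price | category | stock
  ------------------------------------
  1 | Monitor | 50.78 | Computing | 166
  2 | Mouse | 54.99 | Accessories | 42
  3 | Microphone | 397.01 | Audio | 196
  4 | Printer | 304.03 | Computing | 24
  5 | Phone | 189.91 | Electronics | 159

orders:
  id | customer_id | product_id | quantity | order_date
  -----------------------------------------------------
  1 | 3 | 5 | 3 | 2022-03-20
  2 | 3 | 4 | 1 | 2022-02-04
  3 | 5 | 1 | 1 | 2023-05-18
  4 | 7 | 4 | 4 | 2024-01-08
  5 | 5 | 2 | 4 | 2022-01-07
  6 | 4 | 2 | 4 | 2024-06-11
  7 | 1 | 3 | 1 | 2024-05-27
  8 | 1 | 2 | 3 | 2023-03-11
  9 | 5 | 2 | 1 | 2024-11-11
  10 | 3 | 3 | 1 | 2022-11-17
SELECT MAX(price) FROM products

Execution result:
397.01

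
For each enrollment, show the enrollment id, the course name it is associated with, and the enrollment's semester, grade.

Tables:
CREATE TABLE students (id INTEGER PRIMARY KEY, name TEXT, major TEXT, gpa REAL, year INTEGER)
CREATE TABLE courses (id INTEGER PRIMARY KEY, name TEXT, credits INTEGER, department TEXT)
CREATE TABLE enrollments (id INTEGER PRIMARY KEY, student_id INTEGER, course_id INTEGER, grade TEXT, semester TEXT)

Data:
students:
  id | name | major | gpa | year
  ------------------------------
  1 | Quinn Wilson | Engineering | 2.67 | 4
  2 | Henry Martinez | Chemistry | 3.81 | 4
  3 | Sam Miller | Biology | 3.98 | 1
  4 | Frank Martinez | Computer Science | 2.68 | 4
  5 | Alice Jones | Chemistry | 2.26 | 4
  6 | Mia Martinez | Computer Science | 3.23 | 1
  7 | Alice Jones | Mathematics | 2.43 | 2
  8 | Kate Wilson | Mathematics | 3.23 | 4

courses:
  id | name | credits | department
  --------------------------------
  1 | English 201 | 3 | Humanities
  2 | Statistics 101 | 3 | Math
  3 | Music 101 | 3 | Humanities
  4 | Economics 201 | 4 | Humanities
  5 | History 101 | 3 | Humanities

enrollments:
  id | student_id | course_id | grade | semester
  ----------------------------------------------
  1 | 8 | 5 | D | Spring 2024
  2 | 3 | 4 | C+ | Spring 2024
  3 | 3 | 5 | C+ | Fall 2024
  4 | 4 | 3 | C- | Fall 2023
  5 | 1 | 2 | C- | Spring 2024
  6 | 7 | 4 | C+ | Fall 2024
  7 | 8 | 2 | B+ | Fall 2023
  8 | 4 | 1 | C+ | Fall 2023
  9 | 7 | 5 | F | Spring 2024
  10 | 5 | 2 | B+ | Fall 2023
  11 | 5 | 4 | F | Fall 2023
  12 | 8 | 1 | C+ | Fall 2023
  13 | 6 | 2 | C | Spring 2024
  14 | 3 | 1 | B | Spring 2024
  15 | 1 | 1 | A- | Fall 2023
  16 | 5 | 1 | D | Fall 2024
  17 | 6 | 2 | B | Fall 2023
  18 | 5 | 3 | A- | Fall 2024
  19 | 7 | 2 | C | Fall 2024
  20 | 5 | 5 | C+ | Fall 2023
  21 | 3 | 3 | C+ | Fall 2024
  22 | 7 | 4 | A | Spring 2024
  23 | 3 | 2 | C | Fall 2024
SELECT c.id, p.name AS course, c.semester, c.grade FROM enrollments c JOIN courses p ON c.course_id = p.id

Execution result:
id | course | semester | grade
1 | History 101 | Spring 2024 | D
2 | Economics 201 | Spring 2024 | C+
3 | History 101 | Fall 2024 | C+
4 | Music 101 | Fall 2023 | C-
5 | Statistics 101 | Spring 2024 | C-
6 | Economics 201 | Fall 2024 | C+
7 | Statistics 101 | Fall 2023 | B+
8 | English 201 | Fall 2023 | C+
9 | History 101 | Spring 2024 | F
10 | Statistics 101 | Fall 2023 | B+
11 | Economics 201 | Fall 2023 | F
12 | English 201 | Fall 2023 | C+
13 | Statistics 101 | Spring 2024 | C
14 | English 201 | Spring 2024 | B
15 | English 201 | Fall 2023 | A-
16 | English 201 | Fall 2024 | D
17 | Statistics 101 | Fall 2023 | B
18 | Music 101 | Fall 2024 | A-
19 | Statistics 101 | Fall 2024 | C
20 | History 101 | Fall 2023 | C+
21 | Music 101 | Fall 2024 | C+
22 | Economics 201 | Spring 2024 | A
23 | Statistics 101 | Fall 2024 | C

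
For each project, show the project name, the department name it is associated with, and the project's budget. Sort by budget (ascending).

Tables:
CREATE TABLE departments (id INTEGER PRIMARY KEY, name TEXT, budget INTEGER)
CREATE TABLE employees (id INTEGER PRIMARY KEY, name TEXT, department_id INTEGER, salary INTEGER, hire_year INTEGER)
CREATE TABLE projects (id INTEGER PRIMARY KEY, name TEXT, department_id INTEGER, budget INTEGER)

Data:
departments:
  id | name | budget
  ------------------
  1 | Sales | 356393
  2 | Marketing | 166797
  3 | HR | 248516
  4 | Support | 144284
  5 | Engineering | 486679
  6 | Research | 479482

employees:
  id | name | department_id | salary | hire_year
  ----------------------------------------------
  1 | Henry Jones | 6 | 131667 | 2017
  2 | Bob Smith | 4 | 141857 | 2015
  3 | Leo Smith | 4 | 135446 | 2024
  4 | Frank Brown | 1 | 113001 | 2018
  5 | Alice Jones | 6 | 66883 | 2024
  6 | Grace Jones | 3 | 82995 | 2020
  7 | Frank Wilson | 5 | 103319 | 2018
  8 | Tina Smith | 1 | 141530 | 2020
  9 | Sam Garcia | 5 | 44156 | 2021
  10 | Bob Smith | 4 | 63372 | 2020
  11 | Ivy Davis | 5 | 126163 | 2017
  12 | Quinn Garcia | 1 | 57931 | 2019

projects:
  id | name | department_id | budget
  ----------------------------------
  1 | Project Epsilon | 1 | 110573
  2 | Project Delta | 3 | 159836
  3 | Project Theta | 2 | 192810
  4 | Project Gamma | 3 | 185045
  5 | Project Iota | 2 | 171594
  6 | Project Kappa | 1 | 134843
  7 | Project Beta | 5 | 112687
SELECT c.name, p.name AS department, c.budget FROM projects c JOIN departments p ON c.department_id = p.id ORDER BY c.budget ASC

Execution result:
name | department | budget
Project Epsilon | Sales | 110573
Project Beta | Engineering | 112687
Project Kappa | Sales | 134843
Project Delta | HR | 159836
Project Iota | Marketing | 171594
Project Gamma | HR | 185045
Project Theta | Marketing | 192810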